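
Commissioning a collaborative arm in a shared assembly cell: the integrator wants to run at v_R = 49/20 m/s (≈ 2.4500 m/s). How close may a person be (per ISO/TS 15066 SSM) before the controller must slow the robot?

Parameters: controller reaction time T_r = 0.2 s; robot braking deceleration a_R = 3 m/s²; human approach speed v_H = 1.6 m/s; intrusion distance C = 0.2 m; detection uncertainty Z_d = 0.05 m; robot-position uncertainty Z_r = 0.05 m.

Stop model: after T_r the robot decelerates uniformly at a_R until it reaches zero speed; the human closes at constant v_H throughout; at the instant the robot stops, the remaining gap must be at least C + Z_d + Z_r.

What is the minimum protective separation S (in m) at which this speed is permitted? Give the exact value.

T_s = v_R/a_R = (49/20)/3 = 0.8167 s
robot covers v_R·T_r = 2.4500·0.2000 = 0.4900 m before braking
robot covers 2.4500·0.8167 − ½·3.0000·0.8167² = 1.0004 m while stopping
person approaches 1.6000·(0.2000+0.8167) = 1.6267 m
margins: 0.2000+0.0500+0.0500 = 0.3000 m
S_min ≈ 0.4900+1.0004+1.6267+0.3000  ⇒  S_min = 8201/2400 m

S_min = 8201/2400 m = 3.4171 m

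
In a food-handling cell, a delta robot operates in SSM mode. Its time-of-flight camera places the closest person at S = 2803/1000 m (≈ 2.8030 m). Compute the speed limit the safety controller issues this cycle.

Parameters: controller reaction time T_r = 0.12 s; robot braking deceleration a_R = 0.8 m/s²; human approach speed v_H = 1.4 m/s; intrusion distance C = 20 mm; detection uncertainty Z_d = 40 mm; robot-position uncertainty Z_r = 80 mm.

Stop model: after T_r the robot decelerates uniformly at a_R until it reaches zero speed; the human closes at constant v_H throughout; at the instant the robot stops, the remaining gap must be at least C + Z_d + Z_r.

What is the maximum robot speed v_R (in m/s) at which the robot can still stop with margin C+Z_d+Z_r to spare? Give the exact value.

quadratic (5/8)·v² + (187/100)·v + (-499/200) = 0
  disc = (187/100)² − 4·(5/8)·(-499/200) = 6084/625 ; √disc = 78/25
  v_R = (−(187/100) + 78/25) / (2·(5/8)) = 1 m/s
check:
braking lasts T_s = 1/(4/5) = 1.2500 s
reaction-phase robot travel = 1.0000·0.1200 = 0.1200 m
braking distance = 1.0000²/(2·0.8000) = 0.6250 m
human over T_r+T_s: 1.4000·(0.1200+1.2500) = 1.9180 m
C+Z_d+Z_r = 0.0200+0.0400+0.0800 = 0.1400 m
sum ≈ 0.1200+0.6250+1.9180+0.1400 ≈ 2.8030 m = S ✓

v_R_max = 1 m/s = 1.0000 m/s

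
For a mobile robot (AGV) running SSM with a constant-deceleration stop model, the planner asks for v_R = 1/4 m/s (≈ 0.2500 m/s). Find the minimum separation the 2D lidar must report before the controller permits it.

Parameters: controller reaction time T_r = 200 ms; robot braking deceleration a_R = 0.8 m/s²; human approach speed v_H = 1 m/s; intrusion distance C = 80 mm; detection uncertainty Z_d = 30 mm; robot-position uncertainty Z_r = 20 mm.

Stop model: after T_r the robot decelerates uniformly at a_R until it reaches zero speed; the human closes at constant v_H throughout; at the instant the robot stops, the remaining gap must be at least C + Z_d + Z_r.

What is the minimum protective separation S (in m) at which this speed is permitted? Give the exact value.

braking lasts T_s = (1/4)/(4/5) = 0.3125 s
reaction-phase robot travel = 0.2500·0.2000 = 0.0500 m
robot covers 0.2500·0.3125 − ½·0.8000·0.3125² = 0.0391 m while stopping
human closes 1.0000·0.5125 = 0.5125 m
residual clearance needed = 0.0800+0.0300+0.0200 = 0.1300 m
S_min ≈ 0.0500+0.0391+0.5125+0.1300  ⇒  S_min = 2341/3200 m

S_min = 2341/3200 m = 0.7316 m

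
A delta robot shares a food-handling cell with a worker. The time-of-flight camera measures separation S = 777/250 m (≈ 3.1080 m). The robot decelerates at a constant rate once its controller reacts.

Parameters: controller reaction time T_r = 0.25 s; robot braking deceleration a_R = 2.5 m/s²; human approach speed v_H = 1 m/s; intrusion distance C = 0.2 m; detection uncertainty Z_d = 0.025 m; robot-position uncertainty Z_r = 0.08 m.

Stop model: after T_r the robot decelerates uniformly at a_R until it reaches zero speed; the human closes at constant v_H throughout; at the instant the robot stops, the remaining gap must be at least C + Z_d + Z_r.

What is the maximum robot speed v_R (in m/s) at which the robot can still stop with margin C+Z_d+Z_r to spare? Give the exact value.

collect terms ⇒ (1/5)·v_R² + (13/20)·v_R + (-2553/1000) = 0
  disc = (13/20)² − 4·(1/5)·(-2553/1000) = 24649/10000 ; √disc = 157/100
  v_R = (−(13/20) + 157/100) / (2·(1/5)) = 23/10 m/s
check:
T_s = v_R/a_R = (23/10)/(5/2) = 0.9200 s
robot covers v_R·T_r = 2.3000·0.2500 = 0.5750 m before braking
braking distance = 2.3000²/(2·2.5000) = 1.0580 m
person approaches 1.0000·(0.2500+0.9200) = 1.1700 m
margins: 0.2000+0.0250+0.0800 = 0.3050 m
sum ≈ 0.5750+1.0580+1.1700+0.3050 ≈ 3.1080 m = S ✓

v_R_max = 23/10 m/s = 2.3000 m/s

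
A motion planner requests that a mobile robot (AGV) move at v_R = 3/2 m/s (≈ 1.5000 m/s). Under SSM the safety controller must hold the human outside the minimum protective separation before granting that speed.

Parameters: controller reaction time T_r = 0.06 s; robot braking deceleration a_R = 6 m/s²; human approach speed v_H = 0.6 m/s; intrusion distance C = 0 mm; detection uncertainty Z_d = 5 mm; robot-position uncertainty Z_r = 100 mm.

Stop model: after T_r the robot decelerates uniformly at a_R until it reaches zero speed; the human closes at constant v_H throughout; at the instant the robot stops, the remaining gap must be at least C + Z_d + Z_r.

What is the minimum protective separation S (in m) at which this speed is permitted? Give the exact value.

S_min = 1137/2000 m = 0.5685 m

braking lasts T_s = (3/2)/6 = 0.2500 s
robot in T_r: 1.5000·0.0600 = 0.0900 m
robot covers 1.5000·0.2500 − ½·6.0000·0.2500² = 0.1875 m while stopping
human closes 0.6000·0.3100 = 0.1860 m
residual clearance needed = 0.0000+0.0050+0.1000 = 0.1050 m
S_min ≈ 0.0900+0.1875+0.1860+0.1050  ⇒  S_min = 1137/2000 m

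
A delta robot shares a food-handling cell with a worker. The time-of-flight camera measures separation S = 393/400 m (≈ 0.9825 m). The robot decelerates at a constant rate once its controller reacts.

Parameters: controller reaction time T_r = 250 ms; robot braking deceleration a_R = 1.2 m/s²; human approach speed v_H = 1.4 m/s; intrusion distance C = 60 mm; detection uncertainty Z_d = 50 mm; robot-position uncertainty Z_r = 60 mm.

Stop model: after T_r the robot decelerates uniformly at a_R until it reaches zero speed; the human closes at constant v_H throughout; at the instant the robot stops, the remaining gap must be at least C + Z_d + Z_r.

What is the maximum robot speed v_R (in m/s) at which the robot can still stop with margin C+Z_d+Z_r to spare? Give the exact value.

at the boundary: (5/12)·v² + (17/12)·v + (-37/80) = 0
  disc = (17/12)² − 4·(5/12)·(-37/80) = 25/9 ; √disc = 5/3
  v_R = (−(17/12) + 5/3) / (2·(5/12)) = 3/10 m/s
check:
braking lasts T_s = (3/10)/(6/5) = 0.2500 s
robot covers v_R·T_r = 0.3000·0.2500 = 0.0750 m before braking
robot under decel: 0.3000²/(2·1.2000) = 0.0375 m
human over T_r+T_s: 1.4000·(0.2500+0.2500) = 0.7000 m
residual clearance needed = 0.0600+0.0500+0.0600 = 0.1700 m
sum ≈ 0.0750+0.0375+0.7000+0.1700 ≈ 0.9825 m = S ✓

v_R_max = 3/10 m/s = 0.3000 m/s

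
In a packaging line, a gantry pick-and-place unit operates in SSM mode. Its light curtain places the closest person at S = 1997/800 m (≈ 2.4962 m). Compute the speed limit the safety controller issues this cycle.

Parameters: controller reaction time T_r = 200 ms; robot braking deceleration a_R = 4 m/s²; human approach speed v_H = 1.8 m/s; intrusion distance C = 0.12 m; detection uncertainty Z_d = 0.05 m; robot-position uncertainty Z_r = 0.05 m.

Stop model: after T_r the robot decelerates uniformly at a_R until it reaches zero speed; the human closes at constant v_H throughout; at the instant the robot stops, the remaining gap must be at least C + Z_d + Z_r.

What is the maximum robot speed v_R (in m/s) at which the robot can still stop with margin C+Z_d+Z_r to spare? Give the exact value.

collect terms ⇒ (1/8)·v_R² + (13/20)·v_R + (-1533/800) = 0
  disc = (13/20)² − 4·(1/8)·(-1533/800) = 2209/1600 ; √disc = 47/40
  v_R = (−(13/20) + 47/40) / (2·(1/8)) = 21/10 m/s
check:
stop time T_s = (21/10)/4 = 0.5250 s
robot in T_r: 2.1000·0.2000 = 0.4200 m
robot covers 2.1000·0.5250 − ½·4.0000·0.5250² = 0.5513 m while stopping
human closes 1.8000·0.7250 = 1.3050 m
C+Z_d+Z_r = 0.1200+0.0500+0.0500 = 0.2200 m
sum ≈ 0.4200+0.5513+1.3050+0.2200 ≈ 2.4962 m = S ✓

v_R_max = 21/10 m/s = 2.1000 m/s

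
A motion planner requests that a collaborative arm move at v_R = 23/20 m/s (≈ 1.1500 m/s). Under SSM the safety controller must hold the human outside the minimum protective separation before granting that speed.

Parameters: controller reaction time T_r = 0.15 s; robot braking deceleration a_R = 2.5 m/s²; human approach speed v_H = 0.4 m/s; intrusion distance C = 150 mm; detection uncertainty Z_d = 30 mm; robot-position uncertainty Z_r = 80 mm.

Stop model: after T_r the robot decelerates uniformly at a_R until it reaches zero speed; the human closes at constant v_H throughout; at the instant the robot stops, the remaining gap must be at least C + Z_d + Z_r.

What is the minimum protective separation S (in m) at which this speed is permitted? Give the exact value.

braking lasts T_s = (23/20)/(5/2) = 0.4600 s
robot covers v_R·T_r = 1.1500·0.1500 = 0.1725 m before braking
robot under decel: 1.1500²/(2·2.5000) = 0.2645 m
person approaches 0.4000·(0.1500+0.4600) = 0.2440 m
residual clearance needed = 0.1500+0.0300+0.0800 = 0.2600 m
S_min ≈ 0.1725+0.2645+0.2440+0.2600  ⇒  S_min = 941/1000 m

S_min = 941/1000 m = 0.9410 m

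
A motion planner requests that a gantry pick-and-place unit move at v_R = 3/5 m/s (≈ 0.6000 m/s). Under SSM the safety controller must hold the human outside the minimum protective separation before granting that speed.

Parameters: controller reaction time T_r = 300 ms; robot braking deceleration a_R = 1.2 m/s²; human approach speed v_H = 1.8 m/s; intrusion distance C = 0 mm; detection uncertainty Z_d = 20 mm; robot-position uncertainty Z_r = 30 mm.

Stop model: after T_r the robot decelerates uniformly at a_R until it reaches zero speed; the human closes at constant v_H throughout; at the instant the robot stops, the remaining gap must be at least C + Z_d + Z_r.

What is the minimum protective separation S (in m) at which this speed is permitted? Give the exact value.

T_s = v_R/a_R = (3/5)/(6/5) = 0.5000 s
robot covers v_R·T_r = 0.6000·0.3000 = 0.1800 m before braking
braking distance = 0.6000²/(2·1.2000) = 0.1500 m
human over T_r+T_s: 1.8000·(0.3000+0.5000) = 1.4400 m
residual clearance needed = 0.0000+0.0200+0.0300 = 0.0500 m
S_min ≈ 0.1800+0.1500+1.4400+0.0500  ⇒  S_min = 91/50 m

S_min = 91/50 m = 1.8200 m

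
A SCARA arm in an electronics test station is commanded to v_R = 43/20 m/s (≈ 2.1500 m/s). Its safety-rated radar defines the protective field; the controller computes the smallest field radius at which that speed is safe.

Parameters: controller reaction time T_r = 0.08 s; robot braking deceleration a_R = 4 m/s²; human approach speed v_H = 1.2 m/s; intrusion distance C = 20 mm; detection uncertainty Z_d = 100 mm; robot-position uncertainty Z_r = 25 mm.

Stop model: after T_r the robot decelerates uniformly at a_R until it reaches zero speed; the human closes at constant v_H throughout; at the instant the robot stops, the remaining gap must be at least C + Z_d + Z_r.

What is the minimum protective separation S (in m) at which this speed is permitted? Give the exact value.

S_min = 26173/16000 m = 1.6358 m

braking lasts T_s = (43/20)/4 = 0.5375 s
robot in T_r: 2.1500·0.0800 = 0.1720 m
robot covers 2.1500·0.5375 − ½·4.0000·0.5375² = 0.5778 m while stopping
human closes 1.2000·0.6175 = 0.7410 m
margins: 0.0200+0.1000+0.0250 = 0.1450 m
S_min ≈ 0.1720+0.5778+0.7410+0.1450  ⇒  S_min = 26173/16000 m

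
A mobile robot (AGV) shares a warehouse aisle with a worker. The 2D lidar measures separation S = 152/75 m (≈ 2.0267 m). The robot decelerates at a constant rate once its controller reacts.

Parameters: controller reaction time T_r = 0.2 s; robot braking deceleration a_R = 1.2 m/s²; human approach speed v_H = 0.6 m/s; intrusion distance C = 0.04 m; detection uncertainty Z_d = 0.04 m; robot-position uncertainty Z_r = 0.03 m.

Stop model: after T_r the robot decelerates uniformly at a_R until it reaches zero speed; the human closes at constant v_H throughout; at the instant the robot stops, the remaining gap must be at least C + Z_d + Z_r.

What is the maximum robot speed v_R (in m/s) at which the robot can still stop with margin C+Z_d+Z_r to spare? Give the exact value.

v_R_max = 7/5 m/s = 1.4000 m/s

quadratic (5/12)·v² + (7/10)·v + (-539/300) = 0
  disc = (7/10)² − 4·(5/12)·(-539/300) = 784/225 ; √disc = 28/15
  v_R = (−(7/10) + 28/15) / (2·(5/12)) = 7/5 m/s
check:
T_s = v_R/a_R = (7/5)/(6/5) = 1.1667 s
robot in T_r: 1.4000·0.2000 = 0.2800 m
braking distance = 1.4000²/(2·1.2000) = 0.8167 m
human closes 0.6000·1.3667 = 0.8200 m
margins: 0.0400+0.0400+0.0300 = 0.1100 m
sum ≈ 0.2800+0.8167+0.8200+0.1100 ≈ 2.0267 m = S ✓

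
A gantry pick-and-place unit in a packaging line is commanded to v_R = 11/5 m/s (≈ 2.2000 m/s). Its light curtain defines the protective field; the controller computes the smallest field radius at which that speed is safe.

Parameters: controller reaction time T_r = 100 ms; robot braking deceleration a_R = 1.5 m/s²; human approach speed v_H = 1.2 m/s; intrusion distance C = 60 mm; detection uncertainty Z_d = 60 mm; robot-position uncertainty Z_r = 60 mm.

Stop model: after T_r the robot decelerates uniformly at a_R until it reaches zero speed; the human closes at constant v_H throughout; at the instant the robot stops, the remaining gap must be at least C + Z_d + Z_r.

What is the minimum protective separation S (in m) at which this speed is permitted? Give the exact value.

braking lasts T_s = (11/5)/(3/2) = 1.4667 s
reaction-phase robot travel = 2.2000·0.1000 = 0.2200 m
robot covers 2.2000·1.4667 − ½·1.5000·1.4667² = 1.6133 m while stopping
human over T_r+T_s: 1.2000·(0.1000+1.4667) = 1.8800 m
residual clearance needed = 0.0600+0.0600+0.0600 = 0.1800 m
S_min ≈ 0.2200+1.6133+1.8800+0.1800  ⇒  S_min = 292/75 m

S_min = 292/75 m = 3.8933 m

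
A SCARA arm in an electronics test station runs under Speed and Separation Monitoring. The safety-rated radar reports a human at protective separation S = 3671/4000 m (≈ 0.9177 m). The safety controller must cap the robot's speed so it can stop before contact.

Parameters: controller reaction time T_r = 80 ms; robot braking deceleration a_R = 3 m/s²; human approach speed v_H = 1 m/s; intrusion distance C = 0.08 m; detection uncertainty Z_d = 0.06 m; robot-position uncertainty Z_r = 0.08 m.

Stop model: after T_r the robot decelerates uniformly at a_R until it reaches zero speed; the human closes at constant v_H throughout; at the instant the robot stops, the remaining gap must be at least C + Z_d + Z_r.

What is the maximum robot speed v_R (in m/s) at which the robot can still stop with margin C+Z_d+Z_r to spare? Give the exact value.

v_R_max = 21/20 m/s = 1.0500 m/s

at the boundary: (1/6)·v² + (31/75)·v + (-2471/4000) = 0
  disc = (31/75)² − 4·(1/6)·(-2471/4000) = 52441/90000 ; √disc = 229/300
  v_R = (−(31/75) + 229/300) / (2·(1/6)) = 21/20 m/s
check:
stop time T_s = (21/20)/3 = 0.3500 s
reaction-phase robot travel = 1.0500·0.0800 = 0.0840 m
robot under decel: 1.0500²/(2·3.0000) = 0.1837 m
human closes 1.0000·0.4300 = 0.4300 m
margins: 0.0800+0.0600+0.0800 = 0.2200 m
sum ≈ 0.0840+0.1837+0.4300+0.2200 ≈ 0.9177 m = S ✓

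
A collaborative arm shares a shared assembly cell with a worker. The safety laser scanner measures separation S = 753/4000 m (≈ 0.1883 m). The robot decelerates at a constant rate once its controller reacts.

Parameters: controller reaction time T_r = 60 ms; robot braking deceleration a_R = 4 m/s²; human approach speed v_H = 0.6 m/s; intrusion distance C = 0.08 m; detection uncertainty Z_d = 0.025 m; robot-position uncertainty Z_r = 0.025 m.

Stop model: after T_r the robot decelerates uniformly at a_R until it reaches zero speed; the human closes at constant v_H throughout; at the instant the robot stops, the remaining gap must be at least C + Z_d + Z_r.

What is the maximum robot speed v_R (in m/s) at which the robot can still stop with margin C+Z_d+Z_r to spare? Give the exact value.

at the boundary: (1/8)·v² + (21/100)·v + (-89/4000) = 0
  disc = (21/100)² − 4·(1/8)·(-89/4000) = 2209/40000 ; √disc = 47/200
  v_R = (−(21/100) + 47/200) / (2·(1/8)) = 1/10 m/s
check:
braking lasts T_s = (1/10)/4 = 0.0250 s
robot in T_r: 0.1000·0.0600 = 0.0060 m
braking distance = 0.1000²/(2·4.0000) = 0.0013 m
person approaches 0.6000·(0.0600+0.0250) = 0.0510 m
residual clearance needed = 0.0800+0.0250+0.0250 = 0.1300 m
sum ≈ 0.0060+0.0013+0.0510+0.1300 ≈ 0.1883 m = S ✓

v_R_max = 1/10 m/s = 0.1000 m/s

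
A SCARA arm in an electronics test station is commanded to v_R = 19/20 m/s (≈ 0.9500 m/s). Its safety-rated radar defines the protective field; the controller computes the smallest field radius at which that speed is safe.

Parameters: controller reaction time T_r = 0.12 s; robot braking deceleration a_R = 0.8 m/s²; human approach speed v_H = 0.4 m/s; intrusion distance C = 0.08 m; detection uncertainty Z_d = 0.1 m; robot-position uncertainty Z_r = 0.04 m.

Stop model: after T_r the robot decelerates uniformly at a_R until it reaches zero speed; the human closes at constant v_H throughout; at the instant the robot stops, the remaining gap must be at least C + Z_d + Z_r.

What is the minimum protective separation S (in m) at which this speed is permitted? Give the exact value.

T_s = v_R/a_R = (19/20)/(4/5) = 1.1875 s
reaction-phase robot travel = 0.9500·0.1200 = 0.1140 m
robot covers 0.9500·1.1875 − ½·0.8000·1.1875² = 0.5641 m while stopping
human over T_r+T_s: 0.4000·(0.1200+1.1875) = 0.5230 m
residual clearance needed = 0.0800+0.1000+0.0400 = 0.2200 m
S_min ≈ 0.1140+0.5641+0.5230+0.2200  ⇒  S_min = 22737/16000 m

S_min = 22737/16000 m = 1.4211 m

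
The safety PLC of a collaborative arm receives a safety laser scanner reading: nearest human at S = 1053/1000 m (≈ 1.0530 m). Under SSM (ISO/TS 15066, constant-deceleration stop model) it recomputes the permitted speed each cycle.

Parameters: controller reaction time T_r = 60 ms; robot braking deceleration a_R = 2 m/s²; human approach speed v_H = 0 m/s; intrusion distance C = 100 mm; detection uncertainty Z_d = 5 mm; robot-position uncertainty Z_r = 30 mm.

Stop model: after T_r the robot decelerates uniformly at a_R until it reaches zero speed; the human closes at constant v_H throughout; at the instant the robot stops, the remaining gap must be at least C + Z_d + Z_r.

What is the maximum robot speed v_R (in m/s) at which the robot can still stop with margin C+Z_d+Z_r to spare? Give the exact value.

at the boundary: (1/4)·v² + (3/50)·v + (-459/500) = 0
  disc = (3/50)² − 4·(1/4)·(-459/500) = 576/625 ; √disc = 24/25
  v_R = (−(3/50) + 24/25) / (2·(1/4)) = 9/5 m/s
check:
stop time T_s = (9/5)/2 = 0.9000 s
robot in T_r: 1.8000·0.0600 = 0.1080 m
robot under decel: 1.8000²/(2·2.0000) = 0.8100 m
human closes 0.0000·0.9600 = 0.0000 m
C+Z_d+Z_r = 0.1000+0.0050+0.0300 = 0.1350 m
sum ≈ 0.1080+0.8100+0.0000+0.1350 ≈ 1.0530 m = S ✓

v_R_max = 9/5 m/s = 1.8000 m/s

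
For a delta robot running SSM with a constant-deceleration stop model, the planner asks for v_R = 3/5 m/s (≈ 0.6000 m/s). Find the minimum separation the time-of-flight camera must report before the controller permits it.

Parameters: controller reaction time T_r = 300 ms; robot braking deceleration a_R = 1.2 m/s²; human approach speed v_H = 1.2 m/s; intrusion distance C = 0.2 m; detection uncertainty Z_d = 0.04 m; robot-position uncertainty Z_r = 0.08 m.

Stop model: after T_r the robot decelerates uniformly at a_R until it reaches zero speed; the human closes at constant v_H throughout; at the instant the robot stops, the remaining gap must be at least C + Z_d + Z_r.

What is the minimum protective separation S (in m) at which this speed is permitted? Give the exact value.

S_min = 161/100 m = 1.6100 m

braking lasts T_s = (3/5)/(6/5) = 0.5000 s
reaction-phase robot travel = 0.6000·0.3000 = 0.1800 m
robot covers 0.6000·0.5000 − ½·1.2000·0.5000² = 0.1500 m while stopping
person approaches 1.2000·(0.3000+0.5000) = 0.9600 m
residual clearance needed = 0.2000+0.0400+0.0800 = 0.3200 m
S_min ≈ 0.1800+0.1500+0.9600+0.3200  ⇒  S_min = 161/100 m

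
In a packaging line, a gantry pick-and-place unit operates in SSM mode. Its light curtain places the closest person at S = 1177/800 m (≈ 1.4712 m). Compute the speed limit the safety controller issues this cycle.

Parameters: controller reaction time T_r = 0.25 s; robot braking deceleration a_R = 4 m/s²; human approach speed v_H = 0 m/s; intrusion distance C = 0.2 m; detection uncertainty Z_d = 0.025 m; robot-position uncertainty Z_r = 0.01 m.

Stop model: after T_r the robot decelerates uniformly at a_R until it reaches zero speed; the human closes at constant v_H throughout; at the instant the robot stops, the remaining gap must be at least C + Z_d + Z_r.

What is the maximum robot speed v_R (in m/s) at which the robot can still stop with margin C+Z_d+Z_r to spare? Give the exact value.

v_R_max = 23/10 m/s = 2.3000 m/s

collect terms ⇒ (1/8)·v_R² + (1/4)·v_R + (-989/800) = 0
  disc = (1/4)² − 4·(1/8)·(-989/800) = 1089/1600 ; √disc = 33/40
  v_R = (−(1/4) + 33/40) / (2·(1/8)) = 23/10 m/s
check:
T_s = v_R/a_R = (23/10)/4 = 0.5750 s
robot in T_r: 2.3000·0.2500 = 0.5750 m
robot under decel: 2.3000²/(2·4.0000) = 0.6613 m
human over T_r+T_s: 0.0000·(0.2500+0.5750) = 0.0000 m
C+Z_d+Z_r = 0.2000+0.0250+0.0100 = 0.2350 m
sum ≈ 0.5750+0.6613+0.0000+0.2350 ≈ 1.4712 m = S ✓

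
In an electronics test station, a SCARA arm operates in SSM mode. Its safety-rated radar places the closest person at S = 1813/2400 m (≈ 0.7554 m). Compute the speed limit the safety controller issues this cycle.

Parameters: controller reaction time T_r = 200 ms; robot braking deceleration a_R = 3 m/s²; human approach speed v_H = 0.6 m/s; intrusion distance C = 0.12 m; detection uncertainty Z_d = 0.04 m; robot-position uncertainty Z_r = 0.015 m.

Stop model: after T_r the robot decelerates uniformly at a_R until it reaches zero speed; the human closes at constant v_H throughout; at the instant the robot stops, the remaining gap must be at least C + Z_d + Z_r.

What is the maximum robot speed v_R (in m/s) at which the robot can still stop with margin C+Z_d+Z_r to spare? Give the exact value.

v_R_max = 17/20 m/s = 0.8500 m/s

at the boundary: (1/6)·v² + (2/5)·v + (-221/480) = 0
  disc = (2/5)² − 4·(1/6)·(-221/480) = 1681/3600 ; √disc = 41/60
  v_R = (−(2/5) + 41/60) / (2·(1/6)) = 17/20 m/s
check:
braking lasts T_s = (17/20)/3 = 0.2833 s
robot in T_r: 0.8500·0.2000 = 0.1700 m
robot covers 0.8500·0.2833 − ½·3.0000·0.2833² = 0.1204 m while stopping
person approaches 0.6000·(0.2000+0.2833) = 0.2900 m
residual clearance needed = 0.1200+0.0400+0.0150 = 0.1750 m
sum ≈ 0.1700+0.1204+0.2900+0.1750 ≈ 0.7554 m = S ✓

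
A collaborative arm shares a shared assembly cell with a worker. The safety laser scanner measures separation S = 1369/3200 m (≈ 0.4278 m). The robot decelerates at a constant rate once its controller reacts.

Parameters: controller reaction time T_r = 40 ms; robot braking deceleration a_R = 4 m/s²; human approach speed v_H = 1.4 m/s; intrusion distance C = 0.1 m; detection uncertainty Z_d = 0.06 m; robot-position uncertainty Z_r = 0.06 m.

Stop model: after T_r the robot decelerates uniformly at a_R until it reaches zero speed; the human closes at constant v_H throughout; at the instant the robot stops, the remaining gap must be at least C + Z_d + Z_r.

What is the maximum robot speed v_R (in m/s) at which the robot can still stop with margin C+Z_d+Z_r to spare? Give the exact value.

collect terms ⇒ (1/8)·v_R² + (39/100)·v_R + (-2429/16000) = 0
  disc = (39/100)² − 4·(1/8)·(-2429/16000) = 36481/160000 ; √disc = 191/400
  v_R = (−(39/100) + 191/400) / (2·(1/8)) = 7/20 m/s
check:
braking lasts T_s = (7/20)/4 = 0.0875 s
robot in T_r: 0.3500·0.0400 = 0.0140 m
braking distance = 0.3500²/(2·4.0000) = 0.0153 m
human closes 1.4000·0.1275 = 0.1785 m
residual clearance needed = 0.1000+0.0600+0.0600 = 0.2200 m
sum ≈ 0.0140+0.0153+0.1785+0.2200 ≈ 0.4278 m = S ✓

v_R_max = 7/20 m/s = 0.3500 m/s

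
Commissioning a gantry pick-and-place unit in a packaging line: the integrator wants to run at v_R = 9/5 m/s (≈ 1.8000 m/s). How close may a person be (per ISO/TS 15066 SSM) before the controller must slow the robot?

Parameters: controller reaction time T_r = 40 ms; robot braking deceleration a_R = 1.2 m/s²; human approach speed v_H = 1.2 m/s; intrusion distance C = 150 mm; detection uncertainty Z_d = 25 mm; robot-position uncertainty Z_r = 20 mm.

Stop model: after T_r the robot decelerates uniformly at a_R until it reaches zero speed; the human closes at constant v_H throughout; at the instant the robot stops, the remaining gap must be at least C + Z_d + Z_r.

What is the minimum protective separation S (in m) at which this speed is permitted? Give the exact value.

braking lasts T_s = (9/5)/(6/5) = 1.5000 s
reaction-phase robot travel = 1.8000·0.0400 = 0.0720 m
robot under decel: 1.8000²/(2·1.2000) = 1.3500 m
human closes 1.2000·1.5400 = 1.8480 m
C+Z_d+Z_r = 0.1500+0.0250+0.0200 = 0.1950 m
S_min ≈ 0.0720+1.3500+1.8480+0.1950  ⇒  S_min = 693/200 m

S_min = 693/200 m = 3.4650 m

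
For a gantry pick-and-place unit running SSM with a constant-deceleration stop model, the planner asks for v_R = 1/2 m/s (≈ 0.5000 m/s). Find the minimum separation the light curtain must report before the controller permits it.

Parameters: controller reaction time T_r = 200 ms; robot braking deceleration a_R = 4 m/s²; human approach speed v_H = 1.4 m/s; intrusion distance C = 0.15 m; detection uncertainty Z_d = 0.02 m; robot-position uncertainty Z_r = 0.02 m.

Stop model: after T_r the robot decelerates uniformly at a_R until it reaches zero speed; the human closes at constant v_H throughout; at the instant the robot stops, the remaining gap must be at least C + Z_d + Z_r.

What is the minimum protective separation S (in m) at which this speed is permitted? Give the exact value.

T_s = v_R/a_R = (1/2)/4 = 0.1250 s
robot covers v_R·T_r = 0.5000·0.2000 = 0.1000 m before braking
robot under decel: 0.5000²/(2·4.0000) = 0.0312 m
human over T_r+T_s: 1.4000·(0.2000+0.1250) = 0.4550 m
residual clearance needed = 0.1500+0.0200+0.0200 = 0.1900 m
S_min ≈ 0.1000+0.0312+0.4550+0.1900  ⇒  S_min = 621/800 m

S_min = 621/800 m = 0.7762 m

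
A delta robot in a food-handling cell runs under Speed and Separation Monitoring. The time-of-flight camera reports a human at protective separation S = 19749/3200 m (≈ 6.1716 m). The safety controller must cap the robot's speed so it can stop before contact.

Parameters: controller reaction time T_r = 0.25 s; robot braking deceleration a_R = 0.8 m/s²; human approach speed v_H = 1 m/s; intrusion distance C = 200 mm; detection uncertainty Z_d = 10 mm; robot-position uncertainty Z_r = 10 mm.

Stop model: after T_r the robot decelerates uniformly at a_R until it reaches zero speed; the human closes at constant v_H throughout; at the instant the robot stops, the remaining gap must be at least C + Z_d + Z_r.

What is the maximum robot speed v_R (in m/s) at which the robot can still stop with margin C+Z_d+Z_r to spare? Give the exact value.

collect terms ⇒ (5/8)·v_R² + (3/2)·v_R + (-3649/640) = 0
  disc = (3/2)² − 4·(5/8)·(-3649/640) = 4225/256 ; √disc = 65/16
  v_R = (−(3/2) + 65/16) / (2·(5/8)) = 41/20 m/s
check:
braking lasts T_s = (41/20)/(4/5) = 2.5625 s
robot covers v_R·T_r = 2.0500·0.2500 = 0.5125 m before braking
robot under decel: 2.0500²/(2·0.8000) = 2.6266 m
human closes 1.0000·2.8125 = 2.8125 m
C+Z_d+Z_r = 0.2000+0.0100+0.0100 = 0.2200 m
sum ≈ 0.5125+2.6266+2.8125+0.2200 ≈ 6.1716 m = S ✓

v_R_max = 41/20 m/s = 2.0500 m/s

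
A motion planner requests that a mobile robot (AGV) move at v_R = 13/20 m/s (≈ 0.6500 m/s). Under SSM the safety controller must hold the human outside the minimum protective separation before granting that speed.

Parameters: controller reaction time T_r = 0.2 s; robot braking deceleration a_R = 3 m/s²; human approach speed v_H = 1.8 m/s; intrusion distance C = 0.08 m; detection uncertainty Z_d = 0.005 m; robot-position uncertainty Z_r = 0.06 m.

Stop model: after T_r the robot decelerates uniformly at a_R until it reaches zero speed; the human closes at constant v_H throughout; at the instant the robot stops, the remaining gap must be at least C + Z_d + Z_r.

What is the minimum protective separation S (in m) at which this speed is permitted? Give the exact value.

S_min = 2629/2400 m = 1.0954 m

braking lasts T_s = (13/20)/3 = 0.2167 s
robot in T_r: 0.6500·0.2000 = 0.1300 m
braking distance = 0.6500²/(2·3.0000) = 0.0704 m
human over T_r+T_s: 1.8000·(0.2000+0.2167) = 0.7500 m
residual clearance needed = 0.0800+0.0050+0.0600 = 0.1450 m
S_min ≈ 0.1300+0.0704+0.7500+0.1450  ⇒  S_min = 2629/2400 m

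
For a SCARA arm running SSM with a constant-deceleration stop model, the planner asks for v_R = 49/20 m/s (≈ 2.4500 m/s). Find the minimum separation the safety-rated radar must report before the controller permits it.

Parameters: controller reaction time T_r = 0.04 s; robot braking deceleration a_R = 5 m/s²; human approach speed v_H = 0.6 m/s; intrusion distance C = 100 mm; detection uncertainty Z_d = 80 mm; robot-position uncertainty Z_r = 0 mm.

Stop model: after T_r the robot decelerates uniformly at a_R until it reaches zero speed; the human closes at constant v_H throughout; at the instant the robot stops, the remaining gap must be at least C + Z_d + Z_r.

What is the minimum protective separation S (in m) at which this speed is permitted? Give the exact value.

S_min = 957/800 m = 1.1963 m

braking lasts T_s = (49/20)/5 = 0.4900 s
reaction-phase robot travel = 2.4500·0.0400 = 0.0980 m
robot covers 2.4500·0.4900 − ½·5.0000·0.4900² = 0.6002 m while stopping
person approaches 0.6000·(0.0400+0.4900) = 0.3180 m
residual clearance needed = 0.1000+0.0800+0.0000 = 0.1800 m
S_min ≈ 0.0980+0.6002+0.3180+0.1800  ⇒  S_min = 957/800 m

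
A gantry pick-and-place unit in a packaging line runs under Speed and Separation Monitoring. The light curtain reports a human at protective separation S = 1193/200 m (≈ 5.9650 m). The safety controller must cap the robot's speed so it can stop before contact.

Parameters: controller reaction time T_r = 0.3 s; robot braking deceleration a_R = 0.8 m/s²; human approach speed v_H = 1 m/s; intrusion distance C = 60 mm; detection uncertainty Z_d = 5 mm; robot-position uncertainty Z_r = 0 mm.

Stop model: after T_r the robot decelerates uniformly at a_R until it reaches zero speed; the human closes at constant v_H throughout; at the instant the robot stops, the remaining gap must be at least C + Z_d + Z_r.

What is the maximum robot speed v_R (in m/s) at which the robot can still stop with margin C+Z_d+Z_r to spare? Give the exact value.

v_R_max = 2 m/s = 2.0000 m/s

collect terms ⇒ (5/8)·v_R² + (31/20)·v_R + (-28/5) = 0
  disc = (31/20)² − 4·(5/8)·(-28/5) = 6561/400 ; √disc = 81/20
  v_R = (−(31/20) + 81/20) / (2·(5/8)) = 2 m/s
check:
T_s = v_R/a_R = 2/(4/5) = 2.5000 s
reaction-phase robot travel = 2.0000·0.3000 = 0.6000 m
robot under decel: 2.0000²/(2·0.8000) = 2.5000 m
human closes 1.0000·2.8000 = 2.8000 m
residual clearance needed = 0.0600+0.0050+0.0000 = 0.0650 m
sum ≈ 0.6000+2.5000+2.8000+0.0650 ≈ 5.9650 m = S ✓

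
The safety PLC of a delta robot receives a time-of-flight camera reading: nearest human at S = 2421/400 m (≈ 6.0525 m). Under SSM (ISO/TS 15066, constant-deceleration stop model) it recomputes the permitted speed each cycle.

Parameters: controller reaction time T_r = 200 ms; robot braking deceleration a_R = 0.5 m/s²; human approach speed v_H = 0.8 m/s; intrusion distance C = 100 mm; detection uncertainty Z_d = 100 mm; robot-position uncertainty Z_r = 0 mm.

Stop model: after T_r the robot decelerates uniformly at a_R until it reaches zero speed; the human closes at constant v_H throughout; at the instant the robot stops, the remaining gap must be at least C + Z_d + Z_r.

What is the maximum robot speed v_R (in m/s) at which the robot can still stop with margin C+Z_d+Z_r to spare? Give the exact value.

v_R_max = 33/20 m/s = 1.6500 m/s

at the boundary: (1)·v² + (9/5)·v + (-2277/400) = 0
  disc = (9/5)² − 4·(1)·(-2277/400) = 2601/100 ; √disc = 51/10
  v_R = (−(9/5) + 51/10) / (2·(1)) = 33/20 m/s
check:
braking lasts T_s = (33/20)/(1/2) = 3.3000 s
robot in T_r: 1.6500·0.2000 = 0.3300 m
robot under decel: 1.6500²/(2·0.5000) = 2.7225 m
person approaches 0.8000·(0.2000+3.3000) = 2.8000 m
residual clearance needed = 0.1000+0.1000+0.0000 = 0.2000 m
sum ≈ 0.3300+2.7225+2.8000+0.2000 ≈ 6.0525 m = S ✓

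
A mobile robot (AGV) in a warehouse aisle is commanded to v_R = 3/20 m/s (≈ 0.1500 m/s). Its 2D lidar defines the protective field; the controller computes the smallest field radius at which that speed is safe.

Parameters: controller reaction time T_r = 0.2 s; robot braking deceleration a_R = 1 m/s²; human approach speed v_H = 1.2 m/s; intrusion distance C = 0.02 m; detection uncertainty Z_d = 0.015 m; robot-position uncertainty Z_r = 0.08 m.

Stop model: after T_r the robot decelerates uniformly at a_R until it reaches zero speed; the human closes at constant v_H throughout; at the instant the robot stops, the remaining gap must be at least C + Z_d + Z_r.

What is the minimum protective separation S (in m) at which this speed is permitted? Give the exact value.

S_min = 461/800 m = 0.5763 m

braking lasts T_s = (3/20)/1 = 0.1500 s
robot covers v_R·T_r = 0.1500·0.2000 = 0.0300 m before braking
robot covers 0.1500·0.1500 − ½·1.0000·0.1500² = 0.0112 m while stopping
person approaches 1.2000·(0.2000+0.1500) = 0.4200 m
margins: 0.0200+0.0150+0.0800 = 0.1150 m
S_min ≈ 0.0300+0.0112+0.4200+0.1150  ⇒  S_min = 461/800 m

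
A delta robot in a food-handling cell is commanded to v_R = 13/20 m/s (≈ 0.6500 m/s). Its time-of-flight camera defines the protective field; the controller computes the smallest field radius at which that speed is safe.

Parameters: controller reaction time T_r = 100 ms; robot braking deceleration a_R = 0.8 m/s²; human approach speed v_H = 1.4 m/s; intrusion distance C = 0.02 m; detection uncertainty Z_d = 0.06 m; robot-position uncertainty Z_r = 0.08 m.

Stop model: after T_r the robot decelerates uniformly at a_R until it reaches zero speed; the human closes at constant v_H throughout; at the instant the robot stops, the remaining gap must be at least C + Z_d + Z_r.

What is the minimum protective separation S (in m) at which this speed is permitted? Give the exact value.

S_min = 5653/3200 m = 1.7666 m

stop time T_s = (13/20)/(4/5) = 0.8125 s
reaction-phase robot travel = 0.6500·0.1000 = 0.0650 m
robot under decel: 0.6500²/(2·0.8000) = 0.2641 m
human over T_r+T_s: 1.4000·(0.1000+0.8125) = 1.2775 m
residual clearance needed = 0.0200+0.0600+0.0800 = 0.1600 m
S_min ≈ 0.0650+0.2641+1.2775+0.1600  ⇒  S_min = 5653/3200 m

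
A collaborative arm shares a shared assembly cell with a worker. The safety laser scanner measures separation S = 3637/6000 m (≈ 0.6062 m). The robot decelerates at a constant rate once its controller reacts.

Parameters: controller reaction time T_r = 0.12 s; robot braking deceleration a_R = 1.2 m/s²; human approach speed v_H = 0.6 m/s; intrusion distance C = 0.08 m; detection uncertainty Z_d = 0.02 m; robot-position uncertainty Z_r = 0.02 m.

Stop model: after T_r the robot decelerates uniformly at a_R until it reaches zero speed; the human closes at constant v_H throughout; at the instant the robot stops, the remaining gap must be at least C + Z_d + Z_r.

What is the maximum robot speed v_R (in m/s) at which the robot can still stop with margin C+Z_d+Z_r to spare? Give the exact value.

v_R_max = 1/2 m/s = 0.5000 m/s

quadratic (5/12)·v² + (31/50)·v + (-497/1200) = 0
  disc = (31/50)² − 4·(5/12)·(-497/1200) = 96721/90000 ; √disc = 311/300
  v_R = (−(31/50) + 311/300) / (2·(5/12)) = 1/2 m/s
check:
braking lasts T_s = (1/2)/(6/5) = 0.4167 s
robot covers v_R·T_r = 0.5000·0.1200 = 0.0600 m before braking
robot covers 0.5000·0.4167 − ½·1.2000·0.4167² = 0.1042 m while stopping
human over T_r+T_s: 0.6000·(0.1200+0.4167) = 0.3220 m
margins: 0.0800+0.0200+0.0200 = 0.1200 m
sum ≈ 0.0600+0.1042+0.3220+0.1200 ≈ 0.6062 m = S ✓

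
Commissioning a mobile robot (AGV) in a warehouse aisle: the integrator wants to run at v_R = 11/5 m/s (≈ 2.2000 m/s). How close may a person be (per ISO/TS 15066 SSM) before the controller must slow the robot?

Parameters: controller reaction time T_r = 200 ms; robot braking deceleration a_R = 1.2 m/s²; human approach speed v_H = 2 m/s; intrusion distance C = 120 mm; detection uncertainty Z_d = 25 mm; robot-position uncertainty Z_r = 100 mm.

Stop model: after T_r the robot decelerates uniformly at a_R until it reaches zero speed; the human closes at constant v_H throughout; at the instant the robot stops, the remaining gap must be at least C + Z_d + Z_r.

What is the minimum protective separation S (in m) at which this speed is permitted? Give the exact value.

T_s = v_R/a_R = (11/5)/(6/5) = 1.8333 s
robot covers v_R·T_r = 2.2000·0.2000 = 0.4400 m before braking
robot under decel: 2.2000²/(2·1.2000) = 2.0167 m
human over T_r+T_s: 2.0000·(0.2000+1.8333) = 4.0667 m
margins: 0.1200+0.0250+0.1000 = 0.2450 m
S_min ≈ 0.4400+2.0167+4.0667+0.2450  ⇒  S_min = 4061/600 m

S_min = 4061/600 m = 6.7683 m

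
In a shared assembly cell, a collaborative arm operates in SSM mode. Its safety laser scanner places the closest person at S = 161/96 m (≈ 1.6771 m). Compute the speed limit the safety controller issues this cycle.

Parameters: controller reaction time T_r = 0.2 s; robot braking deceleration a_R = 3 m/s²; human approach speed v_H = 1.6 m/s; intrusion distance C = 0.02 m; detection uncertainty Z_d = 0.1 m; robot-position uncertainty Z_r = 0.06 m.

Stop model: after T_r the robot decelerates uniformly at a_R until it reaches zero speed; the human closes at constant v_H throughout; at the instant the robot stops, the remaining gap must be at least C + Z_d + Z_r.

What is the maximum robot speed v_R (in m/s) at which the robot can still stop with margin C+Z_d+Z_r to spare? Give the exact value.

collect terms ⇒ (1/6)·v_R² + (11/15)·v_R + (-113/96) = 0
  disc = (11/15)² − 4·(1/6)·(-113/96) = 529/400 ; √disc = 23/20
  v_R = (−(11/15) + 23/20) / (2·(1/6)) = 5/4 m/s
check:
T_s = v_R/a_R = (5/4)/3 = 0.4167 s
reaction-phase robot travel = 1.2500·0.2000 = 0.2500 m
braking distance = 1.2500²/(2·3.0000) = 0.2604 m
human over T_r+T_s: 1.6000·(0.2000+0.4167) = 0.9867 m
C+Z_d+Z_r = 0.0200+0.1000+0.0600 = 0.1800 m
sum ≈ 0.2500+0.2604+0.9867+0.1800 ≈ 1.6771 m = S ✓

v_R_max = 5/4 m/s = 1.2500 m/s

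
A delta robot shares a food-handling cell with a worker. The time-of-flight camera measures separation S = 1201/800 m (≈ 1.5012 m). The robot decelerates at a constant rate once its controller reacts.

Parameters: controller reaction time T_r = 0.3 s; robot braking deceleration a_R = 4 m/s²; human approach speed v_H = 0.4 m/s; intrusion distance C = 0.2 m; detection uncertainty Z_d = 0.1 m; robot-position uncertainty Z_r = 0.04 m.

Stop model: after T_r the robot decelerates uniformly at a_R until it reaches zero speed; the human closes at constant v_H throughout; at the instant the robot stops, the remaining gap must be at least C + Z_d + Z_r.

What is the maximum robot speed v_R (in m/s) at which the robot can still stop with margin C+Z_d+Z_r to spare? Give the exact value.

v_R_max = 17/10 m/s = 1.7000 m/s

at the boundary: (1/8)·v² + (2/5)·v + (-833/800) = 0
  disc = (2/5)² − 4·(1/8)·(-833/800) = 1089/1600 ; √disc = 33/40
  v_R = (−(2/5) + 33/40) / (2·(1/8)) = 17/10 m/s
check:
T_s = v_R/a_R = (17/10)/4 = 0.4250 s
robot covers v_R·T_r = 1.7000·0.3000 = 0.5100 m before braking
braking distance = 1.7000²/(2·4.0000) = 0.3613 m
human closes 0.4000·0.7250 = 0.2900 m
residual clearance needed = 0.2000+0.1000+0.0400 = 0.3400 m
sum ≈ 0.5100+0.3613+0.2900+0.3400 ≈ 1.5012 m = S ✓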